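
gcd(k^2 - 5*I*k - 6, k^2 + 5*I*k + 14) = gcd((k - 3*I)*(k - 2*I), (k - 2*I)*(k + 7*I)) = k - 2*I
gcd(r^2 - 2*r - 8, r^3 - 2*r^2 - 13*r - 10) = r + 2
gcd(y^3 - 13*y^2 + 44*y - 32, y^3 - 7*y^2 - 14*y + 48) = y - 8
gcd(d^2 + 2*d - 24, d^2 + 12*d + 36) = d + 6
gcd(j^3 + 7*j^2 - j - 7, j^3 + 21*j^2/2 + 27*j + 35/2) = j^2 + 8*j + 7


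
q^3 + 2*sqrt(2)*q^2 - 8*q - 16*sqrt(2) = (q - 2*sqrt(2))*(q + 2*sqrt(2))^2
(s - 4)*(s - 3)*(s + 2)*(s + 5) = s^4 - 27*s^2 + 14*s + 120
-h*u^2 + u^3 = u^2*(-h + u)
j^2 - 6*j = j*(j - 6)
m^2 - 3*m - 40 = (m - 8)*(m + 5)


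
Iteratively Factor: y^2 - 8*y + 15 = (y - 3)*(y - 5)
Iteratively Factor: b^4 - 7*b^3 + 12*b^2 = (b)*(b^3 - 7*b^2 + 12*b) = b*(b - 4)*(b^2 - 3*b) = b*(b - 4)*(b - 3)*(b)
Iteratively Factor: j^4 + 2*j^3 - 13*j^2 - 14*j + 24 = (j - 1)*(j^3 + 3*j^2 - 10*j - 24) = (j - 1)*(j + 2)*(j^2 + j - 12) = (j - 1)*(j + 2)*(j + 4)*(j - 3)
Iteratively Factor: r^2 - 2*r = (r - 2)*(r)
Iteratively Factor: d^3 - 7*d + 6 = (d + 3)*(d^2 - 3*d + 2) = (d - 1)*(d + 3)*(d - 2)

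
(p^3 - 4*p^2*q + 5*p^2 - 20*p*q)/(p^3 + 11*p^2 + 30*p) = (p - 4*q)/(p + 6)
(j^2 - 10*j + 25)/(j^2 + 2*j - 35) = (j - 5)/(j + 7)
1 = 1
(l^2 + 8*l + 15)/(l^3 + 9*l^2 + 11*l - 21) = (l + 5)/(l^2 + 6*l - 7)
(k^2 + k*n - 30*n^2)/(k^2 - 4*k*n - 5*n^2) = (k + 6*n)/(k + n)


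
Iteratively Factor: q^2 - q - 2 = (q - 2)*(q + 1)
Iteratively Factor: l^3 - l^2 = (l)*(l^2 - l) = l*(l - 1)*(l)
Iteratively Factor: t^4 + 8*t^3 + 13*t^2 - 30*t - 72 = (t - 2)*(t^3 + 10*t^2 + 33*t + 36) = (t - 2)*(t + 3)*(t^2 + 7*t + 12) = (t - 2)*(t + 3)^2*(t + 4)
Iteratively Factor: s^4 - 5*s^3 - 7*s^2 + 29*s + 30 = (s + 2)*(s^3 - 7*s^2 + 7*s + 15) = (s - 5)*(s + 2)*(s^2 - 2*s - 3) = (s - 5)*(s + 1)*(s + 2)*(s - 3)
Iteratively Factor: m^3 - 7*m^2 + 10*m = (m - 5)*(m^2 - 2*m) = m*(m - 5)*(m - 2)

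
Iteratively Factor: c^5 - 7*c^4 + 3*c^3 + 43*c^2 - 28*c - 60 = (c - 3)*(c^4 - 4*c^3 - 9*c^2 + 16*c + 20) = (c - 3)*(c - 2)*(c^3 - 2*c^2 - 13*c - 10) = (c - 3)*(c - 2)*(c + 2)*(c^2 - 4*c - 5) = (c - 5)*(c - 3)*(c - 2)*(c + 2)*(c + 1)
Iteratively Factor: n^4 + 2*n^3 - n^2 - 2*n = (n + 2)*(n^3 - n) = n*(n + 2)*(n^2 - 1) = n*(n + 1)*(n + 2)*(n - 1)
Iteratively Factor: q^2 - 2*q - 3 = (q - 3)*(q + 1)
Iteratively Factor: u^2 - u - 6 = (u - 3)*(u + 2)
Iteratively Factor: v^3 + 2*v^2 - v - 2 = (v - 1)*(v^2 + 3*v + 2) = (v - 1)*(v + 1)*(v + 2)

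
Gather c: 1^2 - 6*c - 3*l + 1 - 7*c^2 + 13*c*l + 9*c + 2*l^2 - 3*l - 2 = -7*c^2 + c*(13*l + 3) + 2*l^2 - 6*l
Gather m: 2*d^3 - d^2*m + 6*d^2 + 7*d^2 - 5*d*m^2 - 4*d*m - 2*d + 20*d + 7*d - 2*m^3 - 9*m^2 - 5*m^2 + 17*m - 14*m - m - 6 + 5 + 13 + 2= 2*d^3 + 13*d^2 + 25*d - 2*m^3 + m^2*(-5*d - 14) + m*(-d^2 - 4*d + 2) + 14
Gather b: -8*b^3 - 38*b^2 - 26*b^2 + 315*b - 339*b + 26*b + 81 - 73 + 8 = -8*b^3 - 64*b^2 + 2*b + 16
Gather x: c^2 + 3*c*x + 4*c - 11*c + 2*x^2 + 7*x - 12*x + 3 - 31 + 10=c^2 - 7*c + 2*x^2 + x*(3*c - 5) - 18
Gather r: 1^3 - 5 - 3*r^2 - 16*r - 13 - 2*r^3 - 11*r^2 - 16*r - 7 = -2*r^3 - 14*r^2 - 32*r - 24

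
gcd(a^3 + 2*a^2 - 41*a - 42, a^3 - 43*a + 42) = a^2 + a - 42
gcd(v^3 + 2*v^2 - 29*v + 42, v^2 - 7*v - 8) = 1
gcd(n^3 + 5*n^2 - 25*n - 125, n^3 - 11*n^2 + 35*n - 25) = n - 5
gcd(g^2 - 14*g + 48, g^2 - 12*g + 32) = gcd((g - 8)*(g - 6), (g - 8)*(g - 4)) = g - 8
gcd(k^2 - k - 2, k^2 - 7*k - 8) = k + 1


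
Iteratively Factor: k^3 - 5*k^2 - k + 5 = (k + 1)*(k^2 - 6*k + 5) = (k - 5)*(k + 1)*(k - 1)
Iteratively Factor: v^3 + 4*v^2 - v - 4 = (v + 4)*(v^2 - 1) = (v + 1)*(v + 4)*(v - 1)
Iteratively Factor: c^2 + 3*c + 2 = (c + 2)*(c + 1)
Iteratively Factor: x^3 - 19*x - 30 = (x - 5)*(x^2 + 5*x + 6) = (x - 5)*(x + 2)*(x + 3)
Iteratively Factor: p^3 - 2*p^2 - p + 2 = (p - 2)*(p^2 - 1) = (p - 2)*(p + 1)*(p - 1)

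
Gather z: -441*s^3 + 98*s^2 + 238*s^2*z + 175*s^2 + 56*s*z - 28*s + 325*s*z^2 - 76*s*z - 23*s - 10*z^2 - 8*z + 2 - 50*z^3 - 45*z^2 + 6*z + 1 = -441*s^3 + 273*s^2 - 51*s - 50*z^3 + z^2*(325*s - 55) + z*(238*s^2 - 20*s - 2) + 3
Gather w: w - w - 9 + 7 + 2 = 0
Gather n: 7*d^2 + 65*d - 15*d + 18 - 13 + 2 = 7*d^2 + 50*d + 7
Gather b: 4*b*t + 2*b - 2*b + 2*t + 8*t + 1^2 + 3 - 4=4*b*t + 10*t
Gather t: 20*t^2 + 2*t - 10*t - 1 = 20*t^2 - 8*t - 1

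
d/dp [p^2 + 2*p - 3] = 2*p + 2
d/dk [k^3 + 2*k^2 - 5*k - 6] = 3*k^2 + 4*k - 5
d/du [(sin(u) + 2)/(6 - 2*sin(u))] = 5*cos(u)/(2*(sin(u) - 3)^2)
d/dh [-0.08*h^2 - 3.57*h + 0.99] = -0.16*h - 3.57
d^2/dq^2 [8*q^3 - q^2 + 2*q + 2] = 48*q - 2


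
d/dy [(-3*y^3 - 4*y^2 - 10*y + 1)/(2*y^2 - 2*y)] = (-3*y^4 + 6*y^3 + 14*y^2 - 2*y + 1)/(2*y^2*(y^2 - 2*y + 1))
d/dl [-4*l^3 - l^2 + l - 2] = -12*l^2 - 2*l + 1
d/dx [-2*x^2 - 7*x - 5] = -4*x - 7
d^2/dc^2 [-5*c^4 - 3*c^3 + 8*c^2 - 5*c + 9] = -60*c^2 - 18*c + 16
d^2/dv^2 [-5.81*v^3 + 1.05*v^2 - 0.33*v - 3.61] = 2.1 - 34.86*v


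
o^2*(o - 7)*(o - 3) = o^4 - 10*o^3 + 21*o^2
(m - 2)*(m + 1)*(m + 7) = m^3 + 6*m^2 - 9*m - 14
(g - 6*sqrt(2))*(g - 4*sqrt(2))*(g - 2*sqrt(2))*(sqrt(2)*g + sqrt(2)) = sqrt(2)*g^4 - 24*g^3 + sqrt(2)*g^3 - 24*g^2 + 88*sqrt(2)*g^2 - 192*g + 88*sqrt(2)*g - 192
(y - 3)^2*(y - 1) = y^3 - 7*y^2 + 15*y - 9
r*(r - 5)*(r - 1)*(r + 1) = r^4 - 5*r^3 - r^2 + 5*r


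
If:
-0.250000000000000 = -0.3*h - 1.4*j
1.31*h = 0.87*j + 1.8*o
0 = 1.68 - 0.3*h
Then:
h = 5.60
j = -1.02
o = 4.57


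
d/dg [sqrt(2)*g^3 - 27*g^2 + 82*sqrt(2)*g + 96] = 3*sqrt(2)*g^2 - 54*g + 82*sqrt(2)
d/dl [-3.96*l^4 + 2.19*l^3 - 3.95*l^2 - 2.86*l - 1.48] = -15.84*l^3 + 6.57*l^2 - 7.9*l - 2.86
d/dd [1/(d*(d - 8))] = 2*(4 - d)/(d^2*(d^2 - 16*d + 64))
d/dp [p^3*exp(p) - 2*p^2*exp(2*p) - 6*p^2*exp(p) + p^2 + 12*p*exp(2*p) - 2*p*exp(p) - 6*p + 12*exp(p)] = p^3*exp(p) - 4*p^2*exp(2*p) - 3*p^2*exp(p) + 20*p*exp(2*p) - 14*p*exp(p) + 2*p + 12*exp(2*p) + 10*exp(p) - 6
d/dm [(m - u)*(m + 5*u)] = 2*m + 4*u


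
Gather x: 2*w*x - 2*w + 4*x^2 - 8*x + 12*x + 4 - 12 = -2*w + 4*x^2 + x*(2*w + 4) - 8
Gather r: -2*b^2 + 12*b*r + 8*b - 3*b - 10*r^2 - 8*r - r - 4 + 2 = -2*b^2 + 5*b - 10*r^2 + r*(12*b - 9) - 2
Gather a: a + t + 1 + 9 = a + t + 10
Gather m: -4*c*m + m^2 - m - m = m^2 + m*(-4*c - 2)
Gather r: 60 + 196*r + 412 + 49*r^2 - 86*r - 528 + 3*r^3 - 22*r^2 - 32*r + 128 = 3*r^3 + 27*r^2 + 78*r + 72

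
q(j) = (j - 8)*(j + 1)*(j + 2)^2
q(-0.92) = -0.83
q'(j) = (j - 8)*(j + 1)*(2*j + 4) + (j - 8)*(j + 2)^2 + (j + 1)*(j + 2)^2 = 4*j^3 - 9*j^2 - 64*j - 60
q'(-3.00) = -57.00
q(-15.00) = 54418.00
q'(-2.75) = -35.25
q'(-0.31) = -41.14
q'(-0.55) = -28.19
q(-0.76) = -3.23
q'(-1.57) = 2.82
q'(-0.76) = -18.31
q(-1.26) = 1.32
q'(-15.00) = -14625.00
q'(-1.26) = -1.65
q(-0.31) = -16.38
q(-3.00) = 22.00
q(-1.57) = 1.01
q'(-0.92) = -11.85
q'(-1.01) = -8.66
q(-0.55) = -8.09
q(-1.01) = 0.09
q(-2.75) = 10.58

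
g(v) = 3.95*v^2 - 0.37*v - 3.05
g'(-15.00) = -118.87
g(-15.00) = 891.25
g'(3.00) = 23.33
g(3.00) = 31.39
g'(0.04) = -0.05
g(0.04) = -3.06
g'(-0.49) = -4.24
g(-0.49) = -1.92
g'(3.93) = 30.68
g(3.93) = 56.50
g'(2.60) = 20.17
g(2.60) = 22.69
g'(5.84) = 45.77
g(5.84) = 129.51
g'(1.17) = 8.87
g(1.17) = 1.92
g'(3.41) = 26.57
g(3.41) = 41.62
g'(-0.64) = -5.43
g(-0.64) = -1.20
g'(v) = 7.9*v - 0.37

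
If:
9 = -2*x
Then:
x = -9/2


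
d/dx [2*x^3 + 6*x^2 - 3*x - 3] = 6*x^2 + 12*x - 3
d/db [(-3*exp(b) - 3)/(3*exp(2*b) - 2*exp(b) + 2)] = (9*exp(2*b) + 18*exp(b) - 12)*exp(b)/(9*exp(4*b) - 12*exp(3*b) + 16*exp(2*b) - 8*exp(b) + 4)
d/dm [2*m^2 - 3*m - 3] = 4*m - 3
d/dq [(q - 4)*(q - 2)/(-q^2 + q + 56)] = (-5*q^2 + 128*q - 344)/(q^4 - 2*q^3 - 111*q^2 + 112*q + 3136)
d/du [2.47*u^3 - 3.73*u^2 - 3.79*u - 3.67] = 7.41*u^2 - 7.46*u - 3.79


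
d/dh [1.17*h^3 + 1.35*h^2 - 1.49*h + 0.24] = 3.51*h^2 + 2.7*h - 1.49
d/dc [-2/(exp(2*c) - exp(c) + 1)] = (4*exp(c) - 2)*exp(c)/(exp(2*c) - exp(c) + 1)^2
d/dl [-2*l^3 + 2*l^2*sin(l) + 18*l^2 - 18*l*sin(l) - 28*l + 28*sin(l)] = 2*l^2*cos(l) - 6*l^2 + 4*l*sin(l) - 18*l*cos(l) + 36*l - 18*sin(l) + 28*cos(l) - 28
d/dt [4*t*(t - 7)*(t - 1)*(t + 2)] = 16*t^3 - 72*t^2 - 72*t + 56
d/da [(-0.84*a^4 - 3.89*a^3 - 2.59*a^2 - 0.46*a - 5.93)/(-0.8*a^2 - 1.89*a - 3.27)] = (1.344*a^5 + 7.8748*a^4 + 25.6914*a^3 + 42.688*a^2 + 7.4506*a - 9.7035)/(0.64*a^4 + 3.024*a^3 + 8.8041*a^2 + 12.3606*a + 10.6929)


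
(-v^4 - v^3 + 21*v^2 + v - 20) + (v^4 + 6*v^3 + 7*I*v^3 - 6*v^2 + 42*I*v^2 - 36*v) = 5*v^3 + 7*I*v^3 + 15*v^2 + 42*I*v^2 - 35*v - 20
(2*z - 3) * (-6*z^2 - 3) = -12*z^3 + 18*z^2 - 6*z + 9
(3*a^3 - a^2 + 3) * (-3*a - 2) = -9*a^4 - 3*a^3 + 2*a^2 - 9*a - 6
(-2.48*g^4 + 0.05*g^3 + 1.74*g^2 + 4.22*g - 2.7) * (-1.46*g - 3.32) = 3.6208*g^5 + 8.1606*g^4 - 2.7064*g^3 - 11.938*g^2 - 10.0684*g + 8.964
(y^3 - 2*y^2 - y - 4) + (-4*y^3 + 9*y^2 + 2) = -3*y^3 + 7*y^2 - y - 2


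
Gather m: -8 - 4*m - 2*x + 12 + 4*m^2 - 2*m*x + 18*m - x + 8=4*m^2 + m*(14 - 2*x) - 3*x + 12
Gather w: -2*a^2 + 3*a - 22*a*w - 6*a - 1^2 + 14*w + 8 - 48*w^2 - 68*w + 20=-2*a^2 - 3*a - 48*w^2 + w*(-22*a - 54) + 27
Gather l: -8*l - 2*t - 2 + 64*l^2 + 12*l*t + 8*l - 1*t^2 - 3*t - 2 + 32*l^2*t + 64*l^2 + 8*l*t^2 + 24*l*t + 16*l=l^2*(32*t + 128) + l*(8*t^2 + 36*t + 16) - t^2 - 5*t - 4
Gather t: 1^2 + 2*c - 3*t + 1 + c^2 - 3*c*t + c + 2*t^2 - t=c^2 + 3*c + 2*t^2 + t*(-3*c - 4) + 2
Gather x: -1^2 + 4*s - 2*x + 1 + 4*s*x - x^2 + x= 4*s - x^2 + x*(4*s - 1)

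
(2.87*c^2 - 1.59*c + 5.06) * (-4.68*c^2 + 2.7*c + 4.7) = -13.4316*c^4 + 15.1902*c^3 - 14.4848*c^2 + 6.189*c + 23.782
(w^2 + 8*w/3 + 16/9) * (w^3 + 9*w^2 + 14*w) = w^5 + 35*w^4/3 + 358*w^3/9 + 160*w^2/3 + 224*w/9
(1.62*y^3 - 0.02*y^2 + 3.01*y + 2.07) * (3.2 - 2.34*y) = -3.7908*y^4 + 5.2308*y^3 - 7.1074*y^2 + 4.7882*y + 6.624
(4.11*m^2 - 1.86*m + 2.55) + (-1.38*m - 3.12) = 4.11*m^2 - 3.24*m - 0.57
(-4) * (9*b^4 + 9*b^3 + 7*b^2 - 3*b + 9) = -36*b^4 - 36*b^3 - 28*b^2 + 12*b - 36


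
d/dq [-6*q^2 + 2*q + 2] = 2 - 12*q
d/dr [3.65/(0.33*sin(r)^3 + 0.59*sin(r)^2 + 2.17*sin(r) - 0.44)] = (-4.307*sin(r) + 1.80675*cos(2*r) - 9.72725)*cos(r)/(0.33*sin(r)^3 + 0.59*sin(r)^2 + 2.17*sin(r) - 0.44)^2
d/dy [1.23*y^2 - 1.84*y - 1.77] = 2.46*y - 1.84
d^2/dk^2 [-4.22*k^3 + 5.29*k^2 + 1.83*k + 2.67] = 10.58 - 25.32*k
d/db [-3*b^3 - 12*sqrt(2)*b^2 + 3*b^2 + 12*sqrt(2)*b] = -9*b^2 - 24*sqrt(2)*b + 6*b + 12*sqrt(2)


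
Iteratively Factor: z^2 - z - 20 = (z + 4)*(z - 5)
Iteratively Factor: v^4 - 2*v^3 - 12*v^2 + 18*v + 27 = (v + 1)*(v^3 - 3*v^2 - 9*v + 27) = (v - 3)*(v + 1)*(v^2 - 9) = (v - 3)^2*(v + 1)*(v + 3)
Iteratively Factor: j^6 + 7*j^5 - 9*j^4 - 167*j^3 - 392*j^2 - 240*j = (j + 1)*(j^5 + 6*j^4 - 15*j^3 - 152*j^2 - 240*j) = (j + 1)*(j + 3)*(j^4 + 3*j^3 - 24*j^2 - 80*j) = j*(j + 1)*(j + 3)*(j^3 + 3*j^2 - 24*j - 80) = j*(j + 1)*(j + 3)*(j + 4)*(j^2 - j - 20) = j*(j + 1)*(j + 3)*(j + 4)^2*(j - 5)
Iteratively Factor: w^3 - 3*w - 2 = (w + 1)*(w^2 - w - 2) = (w - 2)*(w + 1)*(w + 1)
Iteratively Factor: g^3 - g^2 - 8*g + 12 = (g + 3)*(g^2 - 4*g + 4) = (g - 2)*(g + 3)*(g - 2)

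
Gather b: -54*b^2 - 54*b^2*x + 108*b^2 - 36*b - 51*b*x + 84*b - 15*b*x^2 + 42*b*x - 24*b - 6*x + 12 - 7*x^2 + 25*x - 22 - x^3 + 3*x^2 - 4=b^2*(54 - 54*x) + b*(-15*x^2 - 9*x + 24) - x^3 - 4*x^2 + 19*x - 14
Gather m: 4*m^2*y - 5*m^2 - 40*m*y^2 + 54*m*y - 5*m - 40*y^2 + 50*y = m^2*(4*y - 5) + m*(-40*y^2 + 54*y - 5) - 40*y^2 + 50*y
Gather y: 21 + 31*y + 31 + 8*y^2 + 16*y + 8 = 8*y^2 + 47*y + 60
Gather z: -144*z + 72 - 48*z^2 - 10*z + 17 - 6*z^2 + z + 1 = -54*z^2 - 153*z + 90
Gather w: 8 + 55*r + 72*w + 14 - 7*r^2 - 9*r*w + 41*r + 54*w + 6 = -7*r^2 + 96*r + w*(126 - 9*r) + 28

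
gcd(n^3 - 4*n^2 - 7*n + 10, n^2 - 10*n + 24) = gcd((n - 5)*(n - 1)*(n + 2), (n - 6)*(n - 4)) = 1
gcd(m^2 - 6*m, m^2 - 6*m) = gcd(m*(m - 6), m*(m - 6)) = m^2 - 6*m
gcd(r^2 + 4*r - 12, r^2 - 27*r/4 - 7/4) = 1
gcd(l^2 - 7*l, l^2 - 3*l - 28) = l - 7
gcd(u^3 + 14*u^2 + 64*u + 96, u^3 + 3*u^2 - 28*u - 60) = u + 6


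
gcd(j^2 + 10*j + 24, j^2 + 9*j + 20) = j + 4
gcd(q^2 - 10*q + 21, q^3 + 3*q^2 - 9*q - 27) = q - 3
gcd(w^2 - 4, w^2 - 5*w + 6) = w - 2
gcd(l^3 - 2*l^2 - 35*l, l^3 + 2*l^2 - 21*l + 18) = 1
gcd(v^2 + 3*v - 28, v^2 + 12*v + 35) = v + 7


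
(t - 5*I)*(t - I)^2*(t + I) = t^4 - 6*I*t^3 - 4*t^2 - 6*I*t - 5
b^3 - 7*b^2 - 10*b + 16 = (b - 8)*(b - 1)*(b + 2)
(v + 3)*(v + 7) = v^2 + 10*v + 21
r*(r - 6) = r^2 - 6*r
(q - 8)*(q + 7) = q^2 - q - 56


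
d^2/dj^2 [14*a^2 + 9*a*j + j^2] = 2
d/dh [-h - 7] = -1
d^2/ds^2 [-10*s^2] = -20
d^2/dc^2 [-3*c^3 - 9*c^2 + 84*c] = -18*c - 18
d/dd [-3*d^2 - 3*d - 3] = -6*d - 3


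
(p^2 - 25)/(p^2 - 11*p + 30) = (p + 5)/(p - 6)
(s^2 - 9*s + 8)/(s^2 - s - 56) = (s - 1)/(s + 7)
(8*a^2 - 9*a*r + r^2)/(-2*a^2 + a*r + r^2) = (-8*a + r)/(2*a + r)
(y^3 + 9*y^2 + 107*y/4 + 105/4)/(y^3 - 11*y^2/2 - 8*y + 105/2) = (4*y^2 + 24*y + 35)/(2*(2*y^2 - 17*y + 35))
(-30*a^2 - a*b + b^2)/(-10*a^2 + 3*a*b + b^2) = (6*a - b)/(2*a - b)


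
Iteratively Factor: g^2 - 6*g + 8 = (g - 4)*(g - 2)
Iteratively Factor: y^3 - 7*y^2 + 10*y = (y - 5)*(y^2 - 2*y) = y*(y - 5)*(y - 2)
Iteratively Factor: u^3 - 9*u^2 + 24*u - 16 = (u - 4)*(u^2 - 5*u + 4) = (u - 4)^2*(u - 1)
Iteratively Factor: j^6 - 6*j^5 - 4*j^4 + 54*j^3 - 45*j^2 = (j - 1)*(j^5 - 5*j^4 - 9*j^3 + 45*j^2) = (j - 3)*(j - 1)*(j^4 - 2*j^3 - 15*j^2) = (j - 5)*(j - 3)*(j - 1)*(j^3 + 3*j^2) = (j - 5)*(j - 3)*(j - 1)*(j + 3)*(j^2) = j*(j - 5)*(j - 3)*(j - 1)*(j + 3)*(j)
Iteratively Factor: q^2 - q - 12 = (q + 3)*(q - 4)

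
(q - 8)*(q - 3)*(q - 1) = q^3 - 12*q^2 + 35*q - 24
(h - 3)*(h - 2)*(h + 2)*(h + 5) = h^4 + 2*h^3 - 19*h^2 - 8*h + 60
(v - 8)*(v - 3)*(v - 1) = v^3 - 12*v^2 + 35*v - 24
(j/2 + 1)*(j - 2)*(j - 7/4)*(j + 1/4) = j^4/2 - 3*j^3/4 - 71*j^2/32 + 3*j + 7/8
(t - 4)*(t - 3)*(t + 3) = t^3 - 4*t^2 - 9*t + 36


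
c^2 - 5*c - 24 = (c - 8)*(c + 3)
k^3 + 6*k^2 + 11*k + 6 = (k + 1)*(k + 2)*(k + 3)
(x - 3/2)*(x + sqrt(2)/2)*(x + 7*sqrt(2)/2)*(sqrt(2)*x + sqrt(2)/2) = sqrt(2)*x^4 - sqrt(2)*x^3 + 8*x^3 - 8*x^2 + 11*sqrt(2)*x^2/4 - 6*x - 7*sqrt(2)*x/2 - 21*sqrt(2)/8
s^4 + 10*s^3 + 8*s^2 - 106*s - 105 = (s - 3)*(s + 1)*(s + 5)*(s + 7)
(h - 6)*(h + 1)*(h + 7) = h^3 + 2*h^2 - 41*h - 42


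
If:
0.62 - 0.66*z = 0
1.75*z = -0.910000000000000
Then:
No Solution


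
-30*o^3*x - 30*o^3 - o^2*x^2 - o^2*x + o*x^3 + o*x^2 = (-6*o + x)*(5*o + x)*(o*x + o)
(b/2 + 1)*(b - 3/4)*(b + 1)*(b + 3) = b^4/2 + 21*b^3/8 + 13*b^2/4 - 9*b/8 - 9/4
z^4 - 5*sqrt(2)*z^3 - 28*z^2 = z^2*(z - 7*sqrt(2))*(z + 2*sqrt(2))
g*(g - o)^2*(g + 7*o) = g^4 + 5*g^3*o - 13*g^2*o^2 + 7*g*o^3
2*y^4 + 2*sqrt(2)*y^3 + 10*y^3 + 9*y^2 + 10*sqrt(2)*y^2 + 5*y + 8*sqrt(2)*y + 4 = (y + 1)*(y + 4)*(sqrt(2)*y + 1)^2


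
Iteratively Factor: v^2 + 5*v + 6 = (v + 3)*(v + 2)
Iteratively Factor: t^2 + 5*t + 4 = (t + 4)*(t + 1)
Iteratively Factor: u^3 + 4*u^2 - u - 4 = (u - 1)*(u^2 + 5*u + 4) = (u - 1)*(u + 4)*(u + 1)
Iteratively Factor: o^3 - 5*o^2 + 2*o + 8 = (o + 1)*(o^2 - 6*o + 8) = (o - 2)*(o + 1)*(o - 4)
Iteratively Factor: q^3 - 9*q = (q - 3)*(q^2 + 3*q) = q*(q - 3)*(q + 3)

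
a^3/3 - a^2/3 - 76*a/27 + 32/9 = (a/3 + 1)*(a - 8/3)*(a - 4/3)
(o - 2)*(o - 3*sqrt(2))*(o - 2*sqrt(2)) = o^3 - 5*sqrt(2)*o^2 - 2*o^2 + 12*o + 10*sqrt(2)*o - 24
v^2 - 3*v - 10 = (v - 5)*(v + 2)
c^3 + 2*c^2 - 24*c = c*(c - 4)*(c + 6)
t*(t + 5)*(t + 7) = t^3 + 12*t^2 + 35*t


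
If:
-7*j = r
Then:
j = -r/7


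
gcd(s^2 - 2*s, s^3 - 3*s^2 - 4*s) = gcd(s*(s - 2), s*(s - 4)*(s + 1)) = s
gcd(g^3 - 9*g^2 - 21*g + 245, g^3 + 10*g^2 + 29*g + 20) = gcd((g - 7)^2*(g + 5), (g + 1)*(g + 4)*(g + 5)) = g + 5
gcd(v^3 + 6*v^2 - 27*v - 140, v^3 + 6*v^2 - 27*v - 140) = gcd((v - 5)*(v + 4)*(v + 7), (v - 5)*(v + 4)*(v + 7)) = v^3 + 6*v^2 - 27*v - 140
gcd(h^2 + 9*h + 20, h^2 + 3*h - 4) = h + 4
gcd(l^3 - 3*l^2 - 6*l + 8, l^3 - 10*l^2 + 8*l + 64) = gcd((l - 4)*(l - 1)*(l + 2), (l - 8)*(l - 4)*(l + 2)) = l^2 - 2*l - 8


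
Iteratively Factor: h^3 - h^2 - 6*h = (h + 2)*(h^2 - 3*h) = h*(h + 2)*(h - 3)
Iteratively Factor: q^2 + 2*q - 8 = (q - 2)*(q + 4)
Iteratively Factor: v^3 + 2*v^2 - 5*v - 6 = (v + 3)*(v^2 - v - 2) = (v - 2)*(v + 3)*(v + 1)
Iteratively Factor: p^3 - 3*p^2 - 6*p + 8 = (p - 1)*(p^2 - 2*p - 8) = (p - 1)*(p + 2)*(p - 4)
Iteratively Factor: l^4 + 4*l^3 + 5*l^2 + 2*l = (l + 1)*(l^3 + 3*l^2 + 2*l) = l*(l + 1)*(l^2 + 3*l + 2) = l*(l + 1)^2*(l + 2)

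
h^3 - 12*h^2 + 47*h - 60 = (h - 5)*(h - 4)*(h - 3)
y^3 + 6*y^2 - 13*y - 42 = (y - 3)*(y + 2)*(y + 7)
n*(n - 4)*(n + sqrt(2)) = n^3 - 4*n^2 + sqrt(2)*n^2 - 4*sqrt(2)*n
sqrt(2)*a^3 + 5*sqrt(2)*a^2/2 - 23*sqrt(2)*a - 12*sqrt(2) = (a - 4)*(a + 6)*(sqrt(2)*a + sqrt(2)/2)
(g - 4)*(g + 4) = g^2 - 16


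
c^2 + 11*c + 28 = (c + 4)*(c + 7)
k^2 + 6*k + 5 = (k + 1)*(k + 5)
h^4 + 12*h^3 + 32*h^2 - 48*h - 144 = (h - 2)*(h + 2)*(h + 6)^2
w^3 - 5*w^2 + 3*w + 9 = (w - 3)^2*(w + 1)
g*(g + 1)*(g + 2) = g^3 + 3*g^2 + 2*g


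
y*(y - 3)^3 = y^4 - 9*y^3 + 27*y^2 - 27*y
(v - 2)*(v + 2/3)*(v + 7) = v^3 + 17*v^2/3 - 32*v/3 - 28/3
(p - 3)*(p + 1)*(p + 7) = p^3 + 5*p^2 - 17*p - 21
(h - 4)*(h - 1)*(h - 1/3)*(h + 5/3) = h^4 - 11*h^3/3 - 29*h^2/9 + 73*h/9 - 20/9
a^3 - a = a*(a - 1)*(a + 1)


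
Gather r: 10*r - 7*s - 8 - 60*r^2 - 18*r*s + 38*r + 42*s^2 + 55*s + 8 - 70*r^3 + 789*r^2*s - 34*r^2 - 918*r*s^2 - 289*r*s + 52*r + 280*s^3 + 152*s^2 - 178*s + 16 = -70*r^3 + r^2*(789*s - 94) + r*(-918*s^2 - 307*s + 100) + 280*s^3 + 194*s^2 - 130*s + 16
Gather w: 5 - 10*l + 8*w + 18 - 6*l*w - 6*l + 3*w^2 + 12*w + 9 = -16*l + 3*w^2 + w*(20 - 6*l) + 32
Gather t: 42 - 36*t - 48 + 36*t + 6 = 0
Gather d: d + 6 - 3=d + 3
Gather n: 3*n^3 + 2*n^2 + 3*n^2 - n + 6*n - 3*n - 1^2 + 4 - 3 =3*n^3 + 5*n^2 + 2*n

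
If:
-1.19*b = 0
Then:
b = 0.00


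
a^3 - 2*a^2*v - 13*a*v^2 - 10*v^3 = (a - 5*v)*(a + v)*(a + 2*v)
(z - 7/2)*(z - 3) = z^2 - 13*z/2 + 21/2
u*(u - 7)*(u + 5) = u^3 - 2*u^2 - 35*u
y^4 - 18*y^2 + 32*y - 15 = (y - 3)*(y - 1)^2*(y + 5)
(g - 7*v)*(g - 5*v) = g^2 - 12*g*v + 35*v^2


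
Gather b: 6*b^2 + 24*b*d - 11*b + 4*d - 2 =6*b^2 + b*(24*d - 11) + 4*d - 2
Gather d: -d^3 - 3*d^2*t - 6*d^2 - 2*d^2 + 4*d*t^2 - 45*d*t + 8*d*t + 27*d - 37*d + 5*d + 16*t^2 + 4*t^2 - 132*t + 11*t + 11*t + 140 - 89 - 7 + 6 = -d^3 + d^2*(-3*t - 8) + d*(4*t^2 - 37*t - 5) + 20*t^2 - 110*t + 50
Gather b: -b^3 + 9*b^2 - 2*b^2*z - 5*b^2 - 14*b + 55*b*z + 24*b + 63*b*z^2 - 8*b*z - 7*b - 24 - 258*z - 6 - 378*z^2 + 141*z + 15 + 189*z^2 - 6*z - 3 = -b^3 + b^2*(4 - 2*z) + b*(63*z^2 + 47*z + 3) - 189*z^2 - 123*z - 18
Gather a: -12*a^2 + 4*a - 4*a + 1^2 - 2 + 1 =-12*a^2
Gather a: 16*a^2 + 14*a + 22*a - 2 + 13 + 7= 16*a^2 + 36*a + 18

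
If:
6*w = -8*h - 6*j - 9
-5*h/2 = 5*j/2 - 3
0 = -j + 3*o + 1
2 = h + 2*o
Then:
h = 28/5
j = -22/5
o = -9/5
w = -137/30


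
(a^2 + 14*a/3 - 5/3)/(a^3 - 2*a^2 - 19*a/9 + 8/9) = 3*(a + 5)/(3*a^2 - 5*a - 8)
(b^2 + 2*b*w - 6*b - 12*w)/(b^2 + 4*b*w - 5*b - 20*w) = (b^2 + 2*b*w - 6*b - 12*w)/(b^2 + 4*b*w - 5*b - 20*w)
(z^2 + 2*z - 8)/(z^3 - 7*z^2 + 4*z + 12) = (z + 4)/(z^2 - 5*z - 6)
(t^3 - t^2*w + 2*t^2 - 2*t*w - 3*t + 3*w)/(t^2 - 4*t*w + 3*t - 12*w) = (t^2 - t*w - t + w)/(t - 4*w)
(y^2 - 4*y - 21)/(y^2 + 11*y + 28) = (y^2 - 4*y - 21)/(y^2 + 11*y + 28)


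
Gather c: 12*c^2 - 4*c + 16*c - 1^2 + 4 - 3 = 12*c^2 + 12*c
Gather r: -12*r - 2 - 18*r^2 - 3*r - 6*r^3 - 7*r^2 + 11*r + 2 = -6*r^3 - 25*r^2 - 4*r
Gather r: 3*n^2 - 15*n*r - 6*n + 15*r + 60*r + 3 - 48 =3*n^2 - 6*n + r*(75 - 15*n) - 45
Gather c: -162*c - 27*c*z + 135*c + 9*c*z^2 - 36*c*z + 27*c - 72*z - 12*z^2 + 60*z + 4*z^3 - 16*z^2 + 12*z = c*(9*z^2 - 63*z) + 4*z^3 - 28*z^2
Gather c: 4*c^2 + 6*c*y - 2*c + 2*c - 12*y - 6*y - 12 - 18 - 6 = 4*c^2 + 6*c*y - 18*y - 36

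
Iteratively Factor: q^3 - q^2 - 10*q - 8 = (q + 2)*(q^2 - 3*q - 4) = (q + 1)*(q + 2)*(q - 4)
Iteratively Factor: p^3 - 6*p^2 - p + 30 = (p - 5)*(p^2 - p - 6) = (p - 5)*(p + 2)*(p - 3)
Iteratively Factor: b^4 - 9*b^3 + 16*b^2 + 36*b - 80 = (b + 2)*(b^3 - 11*b^2 + 38*b - 40) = (b - 4)*(b + 2)*(b^2 - 7*b + 10) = (b - 4)*(b - 2)*(b + 2)*(b - 5)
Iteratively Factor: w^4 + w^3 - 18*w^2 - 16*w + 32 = (w + 4)*(w^3 - 3*w^2 - 6*w + 8) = (w - 1)*(w + 4)*(w^2 - 2*w - 8) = (w - 1)*(w + 2)*(w + 4)*(w - 4)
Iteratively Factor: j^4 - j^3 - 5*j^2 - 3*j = (j)*(j^3 - j^2 - 5*j - 3) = j*(j - 3)*(j^2 + 2*j + 1) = j*(j - 3)*(j + 1)*(j + 1)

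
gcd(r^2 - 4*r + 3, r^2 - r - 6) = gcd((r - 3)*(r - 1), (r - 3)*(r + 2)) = r - 3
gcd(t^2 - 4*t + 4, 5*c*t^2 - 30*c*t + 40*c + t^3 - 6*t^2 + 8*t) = t - 2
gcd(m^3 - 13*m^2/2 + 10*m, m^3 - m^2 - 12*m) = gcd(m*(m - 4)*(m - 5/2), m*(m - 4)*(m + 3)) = m^2 - 4*m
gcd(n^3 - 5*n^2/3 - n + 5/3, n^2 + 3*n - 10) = 1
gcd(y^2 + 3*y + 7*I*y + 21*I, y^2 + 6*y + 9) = y + 3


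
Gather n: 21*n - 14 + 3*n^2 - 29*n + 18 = 3*n^2 - 8*n + 4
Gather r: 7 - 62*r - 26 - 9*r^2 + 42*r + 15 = -9*r^2 - 20*r - 4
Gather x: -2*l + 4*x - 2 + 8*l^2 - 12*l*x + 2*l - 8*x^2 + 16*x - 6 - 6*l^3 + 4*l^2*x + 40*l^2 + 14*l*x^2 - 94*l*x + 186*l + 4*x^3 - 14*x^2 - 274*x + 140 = -6*l^3 + 48*l^2 + 186*l + 4*x^3 + x^2*(14*l - 22) + x*(4*l^2 - 106*l - 254) + 132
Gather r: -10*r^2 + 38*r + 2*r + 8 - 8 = -10*r^2 + 40*r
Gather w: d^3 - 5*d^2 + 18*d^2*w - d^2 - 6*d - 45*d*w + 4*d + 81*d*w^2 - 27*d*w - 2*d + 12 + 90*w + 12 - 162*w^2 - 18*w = d^3 - 6*d^2 - 4*d + w^2*(81*d - 162) + w*(18*d^2 - 72*d + 72) + 24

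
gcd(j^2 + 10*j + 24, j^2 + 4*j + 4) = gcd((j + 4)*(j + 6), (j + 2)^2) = 1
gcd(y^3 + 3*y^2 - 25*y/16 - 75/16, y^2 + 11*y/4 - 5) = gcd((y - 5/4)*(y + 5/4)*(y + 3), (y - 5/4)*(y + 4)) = y - 5/4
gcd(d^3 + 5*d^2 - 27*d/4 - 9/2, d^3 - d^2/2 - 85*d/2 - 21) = d^2 + 13*d/2 + 3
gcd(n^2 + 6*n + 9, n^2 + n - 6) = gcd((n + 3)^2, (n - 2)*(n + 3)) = n + 3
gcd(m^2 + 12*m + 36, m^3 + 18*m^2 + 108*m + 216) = m^2 + 12*m + 36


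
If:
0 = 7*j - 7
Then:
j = 1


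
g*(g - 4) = g^2 - 4*g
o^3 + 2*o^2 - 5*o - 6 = (o - 2)*(o + 1)*(o + 3)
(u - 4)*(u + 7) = u^2 + 3*u - 28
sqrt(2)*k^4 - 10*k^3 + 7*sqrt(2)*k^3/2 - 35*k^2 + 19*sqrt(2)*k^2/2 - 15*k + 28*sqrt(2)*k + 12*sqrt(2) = (k + 3)*(k - 4*sqrt(2))*(k - sqrt(2))*(sqrt(2)*k + sqrt(2)/2)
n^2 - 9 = (n - 3)*(n + 3)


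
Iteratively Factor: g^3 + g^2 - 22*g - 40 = (g + 4)*(g^2 - 3*g - 10) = (g + 2)*(g + 4)*(g - 5)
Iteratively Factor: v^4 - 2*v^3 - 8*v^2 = (v - 4)*(v^3 + 2*v^2) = (v - 4)*(v + 2)*(v^2) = v*(v - 4)*(v + 2)*(v)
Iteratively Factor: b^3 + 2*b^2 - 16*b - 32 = (b + 4)*(b^2 - 2*b - 8) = (b - 4)*(b + 4)*(b + 2)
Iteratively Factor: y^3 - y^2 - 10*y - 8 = (y - 4)*(y^2 + 3*y + 2) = (y - 4)*(y + 2)*(y + 1)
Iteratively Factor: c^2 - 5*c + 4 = (c - 4)*(c - 1)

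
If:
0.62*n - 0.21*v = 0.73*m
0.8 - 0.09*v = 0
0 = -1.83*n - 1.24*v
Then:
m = -7.67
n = -6.02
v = 8.89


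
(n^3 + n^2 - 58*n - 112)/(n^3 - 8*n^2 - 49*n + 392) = (n + 2)/(n - 7)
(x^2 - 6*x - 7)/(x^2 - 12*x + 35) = (x + 1)/(x - 5)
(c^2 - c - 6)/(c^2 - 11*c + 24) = (c + 2)/(c - 8)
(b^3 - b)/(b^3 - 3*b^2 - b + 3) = b/(b - 3)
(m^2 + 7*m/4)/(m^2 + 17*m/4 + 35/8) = 2*m/(2*m + 5)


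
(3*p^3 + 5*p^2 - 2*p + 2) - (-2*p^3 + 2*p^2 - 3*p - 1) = 5*p^3 + 3*p^2 + p + 3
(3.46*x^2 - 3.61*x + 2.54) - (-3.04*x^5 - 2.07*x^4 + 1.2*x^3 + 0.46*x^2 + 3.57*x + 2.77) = 3.04*x^5 + 2.07*x^4 - 1.2*x^3 + 3.0*x^2 - 7.18*x - 0.23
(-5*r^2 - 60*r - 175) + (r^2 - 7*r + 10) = -4*r^2 - 67*r - 165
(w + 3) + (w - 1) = 2*w + 2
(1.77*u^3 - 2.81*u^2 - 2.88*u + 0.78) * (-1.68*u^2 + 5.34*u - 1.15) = -2.9736*u^5 + 14.1726*u^4 - 12.2025*u^3 - 13.4581*u^2 + 7.4772*u - 0.897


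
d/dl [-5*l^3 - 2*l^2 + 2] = l*(-15*l - 4)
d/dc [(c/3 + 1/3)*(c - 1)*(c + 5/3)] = c^2 + 10*c/9 - 1/3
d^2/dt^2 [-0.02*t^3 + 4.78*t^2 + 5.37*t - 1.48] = 9.56 - 0.12*t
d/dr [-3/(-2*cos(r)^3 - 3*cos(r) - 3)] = 9*(cos(2*r) + 2)*sin(r)/(2*cos(r)^3 + 3*cos(r) + 3)^2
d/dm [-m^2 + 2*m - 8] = 2 - 2*m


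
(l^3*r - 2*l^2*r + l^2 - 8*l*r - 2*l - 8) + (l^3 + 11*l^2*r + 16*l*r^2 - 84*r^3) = l^3*r + l^3 + 9*l^2*r + l^2 + 16*l*r^2 - 8*l*r - 2*l - 84*r^3 - 8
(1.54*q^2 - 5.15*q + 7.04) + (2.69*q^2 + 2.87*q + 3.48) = 4.23*q^2 - 2.28*q + 10.52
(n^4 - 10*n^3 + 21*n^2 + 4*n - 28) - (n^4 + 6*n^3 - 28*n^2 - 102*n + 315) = -16*n^3 + 49*n^2 + 106*n - 343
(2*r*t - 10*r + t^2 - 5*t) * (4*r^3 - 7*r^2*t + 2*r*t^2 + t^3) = 8*r^4*t - 40*r^4 - 10*r^3*t^2 + 50*r^3*t - 3*r^2*t^3 + 15*r^2*t^2 + 4*r*t^4 - 20*r*t^3 + t^5 - 5*t^4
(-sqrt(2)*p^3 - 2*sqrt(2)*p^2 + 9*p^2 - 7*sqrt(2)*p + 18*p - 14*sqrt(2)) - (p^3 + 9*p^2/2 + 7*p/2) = -sqrt(2)*p^3 - p^3 - 2*sqrt(2)*p^2 + 9*p^2/2 - 7*sqrt(2)*p + 29*p/2 - 14*sqrt(2)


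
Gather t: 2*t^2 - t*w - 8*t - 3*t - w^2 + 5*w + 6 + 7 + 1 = 2*t^2 + t*(-w - 11) - w^2 + 5*w + 14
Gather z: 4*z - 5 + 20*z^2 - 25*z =20*z^2 - 21*z - 5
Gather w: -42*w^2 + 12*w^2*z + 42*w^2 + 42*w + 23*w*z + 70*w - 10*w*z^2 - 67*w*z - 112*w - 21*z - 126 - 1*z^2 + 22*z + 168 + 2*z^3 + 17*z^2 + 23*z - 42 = 12*w^2*z + w*(-10*z^2 - 44*z) + 2*z^3 + 16*z^2 + 24*z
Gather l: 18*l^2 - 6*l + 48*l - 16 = 18*l^2 + 42*l - 16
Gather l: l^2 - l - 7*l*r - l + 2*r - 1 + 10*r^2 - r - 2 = l^2 + l*(-7*r - 2) + 10*r^2 + r - 3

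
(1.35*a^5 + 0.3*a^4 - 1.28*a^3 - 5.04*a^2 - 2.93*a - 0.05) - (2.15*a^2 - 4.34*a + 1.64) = 1.35*a^5 + 0.3*a^4 - 1.28*a^3 - 7.19*a^2 + 1.41*a - 1.69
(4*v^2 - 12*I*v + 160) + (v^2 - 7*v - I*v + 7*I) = 5*v^2 - 7*v - 13*I*v + 160 + 7*I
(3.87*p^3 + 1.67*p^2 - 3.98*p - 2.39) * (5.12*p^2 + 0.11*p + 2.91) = 19.8144*p^5 + 8.9761*p^4 - 8.9322*p^3 - 7.8149*p^2 - 11.8447*p - 6.9549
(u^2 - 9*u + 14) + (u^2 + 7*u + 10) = 2*u^2 - 2*u + 24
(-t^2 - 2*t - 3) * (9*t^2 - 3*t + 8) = -9*t^4 - 15*t^3 - 29*t^2 - 7*t - 24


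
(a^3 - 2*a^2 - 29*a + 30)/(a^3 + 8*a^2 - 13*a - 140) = (a^2 - 7*a + 6)/(a^2 + 3*a - 28)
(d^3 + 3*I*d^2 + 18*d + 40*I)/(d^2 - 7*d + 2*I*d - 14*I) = (d^2 + I*d + 20)/(d - 7)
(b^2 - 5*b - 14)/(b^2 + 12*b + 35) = (b^2 - 5*b - 14)/(b^2 + 12*b + 35)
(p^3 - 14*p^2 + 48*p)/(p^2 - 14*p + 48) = p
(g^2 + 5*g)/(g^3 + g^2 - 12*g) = (g + 5)/(g^2 + g - 12)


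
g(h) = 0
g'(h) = 0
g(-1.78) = 0.00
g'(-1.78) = 0.00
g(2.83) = 0.00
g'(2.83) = 0.00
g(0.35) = 0.00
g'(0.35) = 0.00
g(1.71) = 0.00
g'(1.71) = 0.00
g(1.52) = 0.00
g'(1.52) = 0.00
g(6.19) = 0.00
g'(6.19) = 0.00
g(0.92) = 0.00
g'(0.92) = 0.00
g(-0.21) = 0.00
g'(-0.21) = 0.00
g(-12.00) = 0.00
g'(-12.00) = 0.00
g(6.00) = 0.00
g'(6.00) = 0.00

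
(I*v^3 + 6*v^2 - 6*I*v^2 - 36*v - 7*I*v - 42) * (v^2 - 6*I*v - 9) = I*v^5 + 12*v^4 - 6*I*v^4 - 72*v^3 - 52*I*v^3 - 138*v^2 + 270*I*v^2 + 324*v + 315*I*v + 378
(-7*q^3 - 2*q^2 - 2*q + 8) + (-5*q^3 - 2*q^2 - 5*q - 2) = -12*q^3 - 4*q^2 - 7*q + 6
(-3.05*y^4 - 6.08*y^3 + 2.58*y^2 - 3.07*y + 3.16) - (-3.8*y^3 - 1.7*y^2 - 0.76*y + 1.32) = -3.05*y^4 - 2.28*y^3 + 4.28*y^2 - 2.31*y + 1.84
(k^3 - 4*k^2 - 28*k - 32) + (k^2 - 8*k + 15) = k^3 - 3*k^2 - 36*k - 17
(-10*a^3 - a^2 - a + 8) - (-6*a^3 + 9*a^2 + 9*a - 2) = -4*a^3 - 10*a^2 - 10*a + 10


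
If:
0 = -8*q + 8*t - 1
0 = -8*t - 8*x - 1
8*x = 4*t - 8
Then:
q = 11/24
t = 7/12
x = -17/24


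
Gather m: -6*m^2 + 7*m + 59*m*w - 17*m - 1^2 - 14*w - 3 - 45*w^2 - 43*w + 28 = -6*m^2 + m*(59*w - 10) - 45*w^2 - 57*w + 24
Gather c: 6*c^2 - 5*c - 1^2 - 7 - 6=6*c^2 - 5*c - 14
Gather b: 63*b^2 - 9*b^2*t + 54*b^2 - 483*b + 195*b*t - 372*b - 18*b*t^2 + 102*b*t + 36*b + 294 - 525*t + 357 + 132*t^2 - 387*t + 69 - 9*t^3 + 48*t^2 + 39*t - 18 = b^2*(117 - 9*t) + b*(-18*t^2 + 297*t - 819) - 9*t^3 + 180*t^2 - 873*t + 702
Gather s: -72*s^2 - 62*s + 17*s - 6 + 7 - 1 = -72*s^2 - 45*s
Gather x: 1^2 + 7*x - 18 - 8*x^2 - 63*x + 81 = -8*x^2 - 56*x + 64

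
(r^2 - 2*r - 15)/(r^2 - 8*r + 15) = (r + 3)/(r - 3)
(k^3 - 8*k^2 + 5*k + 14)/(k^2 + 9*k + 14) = (k^3 - 8*k^2 + 5*k + 14)/(k^2 + 9*k + 14)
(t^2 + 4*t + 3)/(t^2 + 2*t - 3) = (t + 1)/(t - 1)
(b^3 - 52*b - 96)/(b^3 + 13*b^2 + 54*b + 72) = (b^2 - 6*b - 16)/(b^2 + 7*b + 12)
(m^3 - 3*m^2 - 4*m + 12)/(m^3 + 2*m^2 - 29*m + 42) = (m + 2)/(m + 7)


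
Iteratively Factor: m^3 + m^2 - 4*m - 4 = (m - 2)*(m^2 + 3*m + 2) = (m - 2)*(m + 2)*(m + 1)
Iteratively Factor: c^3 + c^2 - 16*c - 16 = (c - 4)*(c^2 + 5*c + 4) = (c - 4)*(c + 4)*(c + 1)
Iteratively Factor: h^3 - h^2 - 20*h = (h - 5)*(h^2 + 4*h) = (h - 5)*(h + 4)*(h)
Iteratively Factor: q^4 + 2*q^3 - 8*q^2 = (q)*(q^3 + 2*q^2 - 8*q) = q^2*(q^2 + 2*q - 8) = q^2*(q - 2)*(q + 4)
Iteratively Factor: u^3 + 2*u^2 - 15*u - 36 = (u + 3)*(u^2 - u - 12) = (u - 4)*(u + 3)*(u + 3)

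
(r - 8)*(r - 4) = r^2 - 12*r + 32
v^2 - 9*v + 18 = (v - 6)*(v - 3)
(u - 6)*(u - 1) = u^2 - 7*u + 6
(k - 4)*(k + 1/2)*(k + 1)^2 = k^4 - 3*k^3/2 - 8*k^2 - 15*k/2 - 2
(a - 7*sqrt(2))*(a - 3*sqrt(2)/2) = a^2 - 17*sqrt(2)*a/2 + 21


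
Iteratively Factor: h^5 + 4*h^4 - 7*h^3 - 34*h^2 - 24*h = (h + 4)*(h^4 - 7*h^2 - 6*h) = (h + 1)*(h + 4)*(h^3 - h^2 - 6*h) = h*(h + 1)*(h + 4)*(h^2 - h - 6) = h*(h + 1)*(h + 2)*(h + 4)*(h - 3)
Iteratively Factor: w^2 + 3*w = (w + 3)*(w)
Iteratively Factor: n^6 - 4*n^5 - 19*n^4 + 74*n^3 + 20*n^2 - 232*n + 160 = (n + 2)*(n^5 - 6*n^4 - 7*n^3 + 88*n^2 - 156*n + 80) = (n - 2)*(n + 2)*(n^4 - 4*n^3 - 15*n^2 + 58*n - 40) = (n - 2)*(n + 2)*(n + 4)*(n^3 - 8*n^2 + 17*n - 10) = (n - 2)^2*(n + 2)*(n + 4)*(n^2 - 6*n + 5) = (n - 2)^2*(n - 1)*(n + 2)*(n + 4)*(n - 5)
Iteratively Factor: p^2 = (p)*(p)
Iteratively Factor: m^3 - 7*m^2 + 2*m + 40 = (m - 4)*(m^2 - 3*m - 10) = (m - 5)*(m - 4)*(m + 2)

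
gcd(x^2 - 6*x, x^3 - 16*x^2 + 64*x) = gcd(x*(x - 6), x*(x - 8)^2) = x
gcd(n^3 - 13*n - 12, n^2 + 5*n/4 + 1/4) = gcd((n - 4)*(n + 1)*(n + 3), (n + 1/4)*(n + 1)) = n + 1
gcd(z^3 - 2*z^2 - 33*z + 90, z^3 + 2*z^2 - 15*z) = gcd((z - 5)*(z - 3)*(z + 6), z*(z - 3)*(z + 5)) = z - 3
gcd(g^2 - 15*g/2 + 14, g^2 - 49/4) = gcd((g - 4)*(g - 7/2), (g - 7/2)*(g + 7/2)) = g - 7/2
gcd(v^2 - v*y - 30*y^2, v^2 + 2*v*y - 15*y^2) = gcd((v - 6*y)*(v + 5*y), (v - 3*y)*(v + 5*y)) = v + 5*y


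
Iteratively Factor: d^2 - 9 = (d - 3)*(d + 3)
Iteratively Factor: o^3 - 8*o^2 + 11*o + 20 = (o - 5)*(o^2 - 3*o - 4) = (o - 5)*(o + 1)*(o - 4)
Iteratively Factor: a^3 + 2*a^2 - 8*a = (a)*(a^2 + 2*a - 8) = a*(a + 4)*(a - 2)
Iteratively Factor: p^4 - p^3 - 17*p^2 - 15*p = (p)*(p^3 - p^2 - 17*p - 15) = p*(p + 1)*(p^2 - 2*p - 15) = p*(p - 5)*(p + 1)*(p + 3)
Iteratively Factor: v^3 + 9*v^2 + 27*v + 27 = (v + 3)*(v^2 + 6*v + 9) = (v + 3)^2*(v + 3)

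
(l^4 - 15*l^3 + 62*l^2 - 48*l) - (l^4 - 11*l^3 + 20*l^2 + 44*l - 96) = -4*l^3 + 42*l^2 - 92*l + 96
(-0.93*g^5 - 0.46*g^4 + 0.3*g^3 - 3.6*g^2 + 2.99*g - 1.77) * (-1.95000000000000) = 1.8135*g^5 + 0.897*g^4 - 0.585*g^3 + 7.02*g^2 - 5.8305*g + 3.4515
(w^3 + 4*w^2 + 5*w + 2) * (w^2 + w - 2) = w^5 + 5*w^4 + 7*w^3 - w^2 - 8*w - 4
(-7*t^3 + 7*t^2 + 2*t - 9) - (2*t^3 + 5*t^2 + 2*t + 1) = -9*t^3 + 2*t^2 - 10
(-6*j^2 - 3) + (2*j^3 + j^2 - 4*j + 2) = 2*j^3 - 5*j^2 - 4*j - 1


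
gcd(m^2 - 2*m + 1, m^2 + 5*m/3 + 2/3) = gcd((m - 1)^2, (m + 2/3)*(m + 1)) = 1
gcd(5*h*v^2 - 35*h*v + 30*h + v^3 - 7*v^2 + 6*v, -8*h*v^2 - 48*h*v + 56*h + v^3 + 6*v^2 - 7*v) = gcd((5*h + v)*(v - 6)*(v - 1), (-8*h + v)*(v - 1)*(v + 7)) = v - 1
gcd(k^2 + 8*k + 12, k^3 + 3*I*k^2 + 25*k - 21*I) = 1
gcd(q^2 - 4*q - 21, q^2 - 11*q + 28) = q - 7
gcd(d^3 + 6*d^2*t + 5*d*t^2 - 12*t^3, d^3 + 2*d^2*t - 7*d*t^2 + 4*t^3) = -d^2 - 3*d*t + 4*t^2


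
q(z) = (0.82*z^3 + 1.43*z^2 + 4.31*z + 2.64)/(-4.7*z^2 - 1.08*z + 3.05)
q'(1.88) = 0.46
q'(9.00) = -0.16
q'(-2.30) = -0.02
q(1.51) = -1.64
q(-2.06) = 0.50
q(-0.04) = 0.80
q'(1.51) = 1.16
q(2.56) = -1.21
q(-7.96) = 1.24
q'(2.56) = 0.08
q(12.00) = -2.44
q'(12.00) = -0.17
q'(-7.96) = -0.16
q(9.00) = -1.95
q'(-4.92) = -0.14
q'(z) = (9.4*z + 1.08)*(0.82*z^3 + 1.43*z^2 + 4.31*z + 2.64)/(-4.7*z^2 - 1.08*z + 3.05)^2 + (2.46*z^2 + 2.86*z + 4.31)/(-4.7*z^2 - 1.08*z + 3.05)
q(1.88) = -1.36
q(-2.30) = 0.50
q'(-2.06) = 0.02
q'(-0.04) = 1.54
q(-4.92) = 0.77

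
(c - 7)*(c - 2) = c^2 - 9*c + 14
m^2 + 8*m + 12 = (m + 2)*(m + 6)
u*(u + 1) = u^2 + u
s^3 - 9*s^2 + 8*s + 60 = (s - 6)*(s - 5)*(s + 2)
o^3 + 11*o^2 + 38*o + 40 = (o + 2)*(o + 4)*(o + 5)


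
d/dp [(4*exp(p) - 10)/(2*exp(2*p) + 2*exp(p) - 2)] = (-2*exp(2*p) + 10*exp(p) + 3)*exp(p)/(exp(4*p) + 2*exp(3*p) - exp(2*p) - 2*exp(p) + 1)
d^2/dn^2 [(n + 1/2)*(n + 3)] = 2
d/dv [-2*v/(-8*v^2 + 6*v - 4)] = 2*(1 - 2*v^2)/(16*v^4 - 24*v^3 + 25*v^2 - 12*v + 4)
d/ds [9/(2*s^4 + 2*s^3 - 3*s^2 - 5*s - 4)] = 9*(-8*s^3 - 6*s^2 + 6*s + 5)/(-2*s^4 - 2*s^3 + 3*s^2 + 5*s + 4)^2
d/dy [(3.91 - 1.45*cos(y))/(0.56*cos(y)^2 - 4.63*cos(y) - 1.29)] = (-0.812*cos(y)^2 + 4.3792*cos(y) - 19.9738)*sin(y)/(0.3136*cos(y)^4 - 5.1856*cos(y)^3 + 19.9921*cos(y)^2 + 11.9454*cos(y) + 1.6641)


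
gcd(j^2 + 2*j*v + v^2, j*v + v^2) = j + v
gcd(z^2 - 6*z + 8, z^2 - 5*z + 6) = z - 2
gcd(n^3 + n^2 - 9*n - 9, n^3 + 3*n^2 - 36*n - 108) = n + 3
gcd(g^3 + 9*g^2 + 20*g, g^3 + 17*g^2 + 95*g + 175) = g + 5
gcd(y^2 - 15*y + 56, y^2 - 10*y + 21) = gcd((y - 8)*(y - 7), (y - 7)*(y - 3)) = y - 7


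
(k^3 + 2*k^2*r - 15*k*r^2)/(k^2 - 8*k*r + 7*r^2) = k*(k^2 + 2*k*r - 15*r^2)/(k^2 - 8*k*r + 7*r^2)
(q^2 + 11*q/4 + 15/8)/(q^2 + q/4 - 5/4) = (q + 3/2)/(q - 1)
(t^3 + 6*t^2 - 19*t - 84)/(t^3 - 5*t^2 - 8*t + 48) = (t + 7)/(t - 4)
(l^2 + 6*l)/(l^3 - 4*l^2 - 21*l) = (l + 6)/(l^2 - 4*l - 21)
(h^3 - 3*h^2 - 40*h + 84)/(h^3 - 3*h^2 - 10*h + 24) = (h^2 - h - 42)/(h^2 - h - 12)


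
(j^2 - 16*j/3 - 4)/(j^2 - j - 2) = (-j^2 + 16*j/3 + 4)/(-j^2 + j + 2)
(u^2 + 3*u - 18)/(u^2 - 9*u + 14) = (u^2 + 3*u - 18)/(u^2 - 9*u + 14)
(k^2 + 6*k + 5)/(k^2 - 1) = (k + 5)/(k - 1)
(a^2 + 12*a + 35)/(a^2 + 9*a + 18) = (a^2 + 12*a + 35)/(a^2 + 9*a + 18)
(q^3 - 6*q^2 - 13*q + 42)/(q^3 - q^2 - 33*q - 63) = (q - 2)/(q + 3)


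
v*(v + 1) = v^2 + v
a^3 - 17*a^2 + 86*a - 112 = (a - 8)*(a - 7)*(a - 2)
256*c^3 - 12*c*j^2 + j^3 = (-8*c + j)^2*(4*c + j)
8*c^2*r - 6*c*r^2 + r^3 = r*(-4*c + r)*(-2*c + r)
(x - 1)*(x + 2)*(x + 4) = x^3 + 5*x^2 + 2*x - 8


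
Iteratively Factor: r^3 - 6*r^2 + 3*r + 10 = (r - 2)*(r^2 - 4*r - 5) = (r - 5)*(r - 2)*(r + 1)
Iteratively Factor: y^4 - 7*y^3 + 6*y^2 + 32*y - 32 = (y - 4)*(y^3 - 3*y^2 - 6*y + 8) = (y - 4)*(y - 1)*(y^2 - 2*y - 8) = (y - 4)*(y - 1)*(y + 2)*(y - 4)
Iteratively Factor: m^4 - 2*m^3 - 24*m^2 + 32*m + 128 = (m + 2)*(m^3 - 4*m^2 - 16*m + 64) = (m - 4)*(m + 2)*(m^2 - 16) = (m - 4)*(m + 2)*(m + 4)*(m - 4)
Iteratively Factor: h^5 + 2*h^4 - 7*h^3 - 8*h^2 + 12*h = (h + 2)*(h^4 - 7*h^2 + 6*h) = h*(h + 2)*(h^3 - 7*h + 6) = h*(h - 1)*(h + 2)*(h^2 + h - 6) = h*(h - 2)*(h - 1)*(h + 2)*(h + 3)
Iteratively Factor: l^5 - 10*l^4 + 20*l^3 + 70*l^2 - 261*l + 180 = (l + 3)*(l^4 - 13*l^3 + 59*l^2 - 107*l + 60) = (l - 5)*(l + 3)*(l^3 - 8*l^2 + 19*l - 12) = (l - 5)*(l - 4)*(l + 3)*(l^2 - 4*l + 3) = (l - 5)*(l - 4)*(l - 1)*(l + 3)*(l - 3)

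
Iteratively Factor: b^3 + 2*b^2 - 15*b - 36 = (b + 3)*(b^2 - b - 12) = (b + 3)^2*(b - 4)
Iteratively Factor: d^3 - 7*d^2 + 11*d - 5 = (d - 5)*(d^2 - 2*d + 1) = (d - 5)*(d - 1)*(d - 1)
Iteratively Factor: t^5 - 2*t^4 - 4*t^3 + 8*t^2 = (t)*(t^4 - 2*t^3 - 4*t^2 + 8*t) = t*(t + 2)*(t^3 - 4*t^2 + 4*t) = t*(t - 2)*(t + 2)*(t^2 - 2*t) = t^2*(t - 2)*(t + 2)*(t - 2)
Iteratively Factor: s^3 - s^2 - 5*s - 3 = (s + 1)*(s^2 - 2*s - 3) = (s + 1)^2*(s - 3)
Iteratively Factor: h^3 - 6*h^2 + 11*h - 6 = (h - 2)*(h^2 - 4*h + 3) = (h - 3)*(h - 2)*(h - 1)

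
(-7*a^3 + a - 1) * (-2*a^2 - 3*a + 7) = 14*a^5 + 21*a^4 - 51*a^3 - a^2 + 10*a - 7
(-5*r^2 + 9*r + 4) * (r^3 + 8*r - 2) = -5*r^5 + 9*r^4 - 36*r^3 + 82*r^2 + 14*r - 8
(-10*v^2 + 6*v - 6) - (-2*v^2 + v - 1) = -8*v^2 + 5*v - 5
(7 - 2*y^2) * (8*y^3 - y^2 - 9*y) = -16*y^5 + 2*y^4 + 74*y^3 - 7*y^2 - 63*y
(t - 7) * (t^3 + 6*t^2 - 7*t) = t^4 - t^3 - 49*t^2 + 49*t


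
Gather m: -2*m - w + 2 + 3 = -2*m - w + 5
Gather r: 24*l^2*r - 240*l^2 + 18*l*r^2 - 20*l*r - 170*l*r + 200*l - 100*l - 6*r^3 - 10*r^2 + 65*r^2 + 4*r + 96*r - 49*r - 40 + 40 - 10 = -240*l^2 + 100*l - 6*r^3 + r^2*(18*l + 55) + r*(24*l^2 - 190*l + 51) - 10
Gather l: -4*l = -4*l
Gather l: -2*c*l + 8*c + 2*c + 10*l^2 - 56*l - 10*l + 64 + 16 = 10*c + 10*l^2 + l*(-2*c - 66) + 80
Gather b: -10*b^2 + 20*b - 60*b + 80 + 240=-10*b^2 - 40*b + 320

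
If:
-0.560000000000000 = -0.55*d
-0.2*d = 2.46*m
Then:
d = 1.02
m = -0.08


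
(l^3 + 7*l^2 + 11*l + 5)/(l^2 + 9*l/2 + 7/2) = 2*(l^2 + 6*l + 5)/(2*l + 7)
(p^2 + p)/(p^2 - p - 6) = p*(p + 1)/(p^2 - p - 6)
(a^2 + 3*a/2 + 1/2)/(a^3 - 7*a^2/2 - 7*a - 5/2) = 1/(a - 5)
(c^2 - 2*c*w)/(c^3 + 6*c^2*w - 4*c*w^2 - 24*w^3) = c/(c^2 + 8*c*w + 12*w^2)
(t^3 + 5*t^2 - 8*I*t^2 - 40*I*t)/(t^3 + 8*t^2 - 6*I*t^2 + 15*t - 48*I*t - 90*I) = t*(t - 8*I)/(t^2 + 3*t*(1 - 2*I) - 18*I)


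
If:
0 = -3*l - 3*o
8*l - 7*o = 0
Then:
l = 0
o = 0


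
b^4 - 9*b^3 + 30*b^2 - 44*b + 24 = (b - 3)*(b - 2)^3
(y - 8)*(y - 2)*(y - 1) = y^3 - 11*y^2 + 26*y - 16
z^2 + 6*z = z*(z + 6)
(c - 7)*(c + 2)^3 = c^4 - c^3 - 30*c^2 - 76*c - 56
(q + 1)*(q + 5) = q^2 + 6*q + 5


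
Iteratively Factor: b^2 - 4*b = (b)*(b - 4)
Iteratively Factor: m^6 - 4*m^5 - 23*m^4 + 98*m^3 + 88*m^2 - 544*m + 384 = (m - 4)*(m^5 - 23*m^3 + 6*m^2 + 112*m - 96) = (m - 4)*(m - 1)*(m^4 + m^3 - 22*m^2 - 16*m + 96) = (m - 4)*(m - 1)*(m + 4)*(m^3 - 3*m^2 - 10*m + 24) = (m - 4)*(m - 2)*(m - 1)*(m + 4)*(m^2 - m - 12) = (m - 4)*(m - 2)*(m - 1)*(m + 3)*(m + 4)*(m - 4)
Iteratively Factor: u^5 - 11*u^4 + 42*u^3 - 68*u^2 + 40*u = (u - 2)*(u^4 - 9*u^3 + 24*u^2 - 20*u) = (u - 5)*(u - 2)*(u^3 - 4*u^2 + 4*u) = u*(u - 5)*(u - 2)*(u^2 - 4*u + 4) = u*(u - 5)*(u - 2)^2*(u - 2)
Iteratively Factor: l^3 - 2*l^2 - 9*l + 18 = (l - 2)*(l^2 - 9) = (l - 2)*(l + 3)*(l - 3)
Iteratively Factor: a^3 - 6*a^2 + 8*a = (a - 2)*(a^2 - 4*a) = a*(a - 2)*(a - 4)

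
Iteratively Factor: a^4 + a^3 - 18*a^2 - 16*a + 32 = (a - 1)*(a^3 + 2*a^2 - 16*a - 32) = (a - 1)*(a + 2)*(a^2 - 16) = (a - 4)*(a - 1)*(a + 2)*(a + 4)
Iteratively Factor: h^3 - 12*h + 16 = (h + 4)*(h^2 - 4*h + 4) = (h - 2)*(h + 4)*(h - 2)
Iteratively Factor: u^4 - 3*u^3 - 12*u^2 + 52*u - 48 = (u + 4)*(u^3 - 7*u^2 + 16*u - 12) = (u - 2)*(u + 4)*(u^2 - 5*u + 6) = (u - 3)*(u - 2)*(u + 4)*(u - 2)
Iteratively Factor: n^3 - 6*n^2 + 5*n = (n - 5)*(n^2 - n) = n*(n - 5)*(n - 1)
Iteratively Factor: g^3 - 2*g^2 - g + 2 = (g - 2)*(g^2 - 1) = (g - 2)*(g - 1)*(g + 1)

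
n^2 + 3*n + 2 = (n + 1)*(n + 2)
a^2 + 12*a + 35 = (a + 5)*(a + 7)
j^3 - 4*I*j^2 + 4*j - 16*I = (j - 4*I)*(j - 2*I)*(j + 2*I)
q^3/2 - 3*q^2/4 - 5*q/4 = q*(q/2 + 1/2)*(q - 5/2)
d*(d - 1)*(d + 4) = d^3 + 3*d^2 - 4*d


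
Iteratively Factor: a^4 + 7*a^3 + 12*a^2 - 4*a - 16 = (a + 2)*(a^3 + 5*a^2 + 2*a - 8) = (a + 2)*(a + 4)*(a^2 + a - 2) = (a - 1)*(a + 2)*(a + 4)*(a + 2)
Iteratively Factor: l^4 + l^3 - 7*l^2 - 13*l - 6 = (l + 2)*(l^3 - l^2 - 5*l - 3) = (l - 3)*(l + 2)*(l^2 + 2*l + 1) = (l - 3)*(l + 1)*(l + 2)*(l + 1)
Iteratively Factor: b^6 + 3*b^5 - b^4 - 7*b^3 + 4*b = (b + 2)*(b^5 + b^4 - 3*b^3 - b^2 + 2*b) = (b - 1)*(b + 2)*(b^4 + 2*b^3 - b^2 - 2*b) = (b - 1)^2*(b + 2)*(b^3 + 3*b^2 + 2*b) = (b - 1)^2*(b + 1)*(b + 2)*(b^2 + 2*b) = b*(b - 1)^2*(b + 1)*(b + 2)*(b + 2)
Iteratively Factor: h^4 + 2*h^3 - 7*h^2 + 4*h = (h + 4)*(h^3 - 2*h^2 + h) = (h - 1)*(h + 4)*(h^2 - h) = (h - 1)^2*(h + 4)*(h)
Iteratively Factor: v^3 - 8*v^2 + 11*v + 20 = (v + 1)*(v^2 - 9*v + 20) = (v - 5)*(v + 1)*(v - 4)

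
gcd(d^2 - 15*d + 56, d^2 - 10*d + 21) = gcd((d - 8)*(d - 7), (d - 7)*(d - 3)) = d - 7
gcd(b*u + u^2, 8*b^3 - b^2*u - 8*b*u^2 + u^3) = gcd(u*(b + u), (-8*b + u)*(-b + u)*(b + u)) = b + u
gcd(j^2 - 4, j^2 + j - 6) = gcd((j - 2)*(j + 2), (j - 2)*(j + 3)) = j - 2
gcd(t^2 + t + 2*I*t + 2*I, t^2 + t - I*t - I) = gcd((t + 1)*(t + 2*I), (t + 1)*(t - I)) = t + 1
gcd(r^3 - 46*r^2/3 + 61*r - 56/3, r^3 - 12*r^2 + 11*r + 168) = r^2 - 15*r + 56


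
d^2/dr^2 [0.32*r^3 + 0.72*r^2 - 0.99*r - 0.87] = 1.92*r + 1.44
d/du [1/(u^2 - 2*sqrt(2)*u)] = 2*(-u + sqrt(2))/(u^2*(u - 2*sqrt(2))^2)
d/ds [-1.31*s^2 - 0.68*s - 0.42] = -2.62*s - 0.68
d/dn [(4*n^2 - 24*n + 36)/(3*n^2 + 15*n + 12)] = 4*(11*n^2 - 10*n - 69)/(3*(n^4 + 10*n^3 + 33*n^2 + 40*n + 16))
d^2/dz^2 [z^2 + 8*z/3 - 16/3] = 2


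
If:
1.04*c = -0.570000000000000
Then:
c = -0.55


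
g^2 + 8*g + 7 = (g + 1)*(g + 7)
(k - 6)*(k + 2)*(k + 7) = k^3 + 3*k^2 - 40*k - 84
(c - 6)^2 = c^2 - 12*c + 36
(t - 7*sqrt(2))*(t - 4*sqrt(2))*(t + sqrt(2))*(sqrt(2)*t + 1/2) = sqrt(2)*t^4 - 39*t^3/2 + 29*sqrt(2)*t^2 + 129*t + 28*sqrt(2)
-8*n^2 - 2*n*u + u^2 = (-4*n + u)*(2*n + u)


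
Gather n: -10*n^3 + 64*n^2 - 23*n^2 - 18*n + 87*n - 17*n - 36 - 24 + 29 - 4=-10*n^3 + 41*n^2 + 52*n - 35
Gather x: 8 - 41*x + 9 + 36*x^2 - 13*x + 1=36*x^2 - 54*x + 18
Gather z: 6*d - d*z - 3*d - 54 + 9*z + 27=3*d + z*(9 - d) - 27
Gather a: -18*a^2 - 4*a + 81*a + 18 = -18*a^2 + 77*a + 18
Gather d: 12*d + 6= 12*d + 6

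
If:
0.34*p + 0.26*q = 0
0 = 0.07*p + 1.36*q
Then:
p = 0.00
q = 0.00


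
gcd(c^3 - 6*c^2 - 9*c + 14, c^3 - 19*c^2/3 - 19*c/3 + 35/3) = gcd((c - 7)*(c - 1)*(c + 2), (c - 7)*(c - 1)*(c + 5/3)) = c^2 - 8*c + 7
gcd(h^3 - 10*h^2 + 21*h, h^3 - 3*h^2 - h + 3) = h - 3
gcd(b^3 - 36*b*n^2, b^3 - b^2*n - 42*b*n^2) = b^2 + 6*b*n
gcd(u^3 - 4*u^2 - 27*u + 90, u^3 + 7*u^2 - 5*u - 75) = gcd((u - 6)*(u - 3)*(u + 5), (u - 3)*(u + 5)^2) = u^2 + 2*u - 15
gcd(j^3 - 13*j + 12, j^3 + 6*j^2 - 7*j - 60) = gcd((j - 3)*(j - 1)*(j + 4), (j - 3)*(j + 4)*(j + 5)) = j^2 + j - 12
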